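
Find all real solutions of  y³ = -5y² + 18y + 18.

y = -7.1623 or y = -0.8377 or y = 3

Rearrange: y³ + 5y² - 18y - 18 = 0.
Possible rational roots are divisors of -18. Testing y = 3 gives 0, so (y - 3) is a factor.
Divide: y³ + 5y² - 18y - 18 = (y - 3)(y² + 8y + 6).
Apply the quadratic formula to y² + 8y + 6 = 0: y = (-8 ± √40)/2, i.e. y ≈ -0.8377 or y ≈ -7.1623.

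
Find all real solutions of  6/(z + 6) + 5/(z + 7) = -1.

z = -17.4772 or z = -6.5228

Multiply both sides by (z + 6)(z + 7):
6(z + 7) + 5(z + 6) = -(z + 6)(z + 7).
Expand and collect terms: -z² - 24z - 114 = 0.
By the quadratic formula, z = (24 ± √120) / -2, so z ≈ -17.4772 or z ≈ -6.5228.
Neither value makes a denominator zero (z ≠ -6, z ≠ -7), so both are valid.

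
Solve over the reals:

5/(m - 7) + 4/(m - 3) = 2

Multiply both sides by (m - 7)(m - 3):
5(m - 3) + 4(m - 7) = 2(m - 7)(m - 3).
Expand and collect terms: 2m^2 - 29m + 85 = 0.
By the quadratic formula, m = (29 +/- sqrt(161)) / 4, so m ~= 10.4221 or m ~= 4.0779.
Neither value makes a denominator zero (m != 7, m != 3), so both are valid.

m = 4.0779 or m = 10.4221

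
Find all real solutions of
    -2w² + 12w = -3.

w = -0.2404 or w = 6.2404

Rearrange to standard form: -2w² + 12w + 3 = 0.
Discriminant: (12)² − 4·(-2)·3 = 168.
Quadratic formula: w = (-12 ± √168) / (-4).
So w = 3 - √(42)/2 ≈ -0.2404 or w = 3 + √(42)/2 ≈ 6.2404.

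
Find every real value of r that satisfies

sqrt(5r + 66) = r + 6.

Square both sides: 5r + 66 = (r + 6)^2.
Expand and rearrange: r^2 + 7r - 30 = 0.
Solving gives r = 3 or r = -10.
Check each candidate in the original equation:
  r = 3: sqrt(81) = 9, while r + 6 = 9 — valid.
  r = -10: sqrt(16) = 4, while r + 6 = -4 — extraneous.

r = 3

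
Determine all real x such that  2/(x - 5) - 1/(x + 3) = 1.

Multiply both sides by (x - 5)(x + 3):
2(x + 3) - (x - 5) = (x - 5)(x + 3).
Expand and collect terms: x² - 3x - 26 = 0.
By the quadratic formula, x = (3 ± √113) / 2, so x ≈ 6.8151 or x ≈ -3.8151.
Neither value makes a denominator zero (x ≠ 5, x ≠ -3), so both are valid.

x = -3.8151 or x = 6.8151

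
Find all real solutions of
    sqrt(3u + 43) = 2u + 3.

u = 2

Square both sides: 3u + 43 = (2u + 3)^2.
Expand and rearrange: 4u^2 + 9u - 34 = 0.
Solving gives u = 2 or u = -4.25.
Check each candidate in the original equation:
  u = 2: sqrt(49) = 7, while 2u + 3 = 7 — valid.
  u = -4.25: sqrt(30.25) = 5.5, while 2u + 3 = -5.5 — extraneous.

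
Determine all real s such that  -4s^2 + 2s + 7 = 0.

s = -1.0963 or s = 1.5963

Discriminant: (2)^2 - 4*(-4)*7 = 116.
Quadratic formula: s = (-2 +/- sqrt(116)) / (-8).
So s = 1/4 - sqrt(29)/4 ~= -1.0963 or s = 1/4 + sqrt(29)/4 ~= 1.5963.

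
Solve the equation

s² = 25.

Bring every term to one side: s² - 25 = 0.
Factor: (s - 5)(s + 5) = 0.
So s = 5 or s = -5.

s = -5 or s = 5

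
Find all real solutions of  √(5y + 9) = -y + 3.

y = 0

Square both sides: 5y + 9 = (-y + 3)².
Expand and rearrange: y² - 11y = 0.
Solving gives y = 11 or y = 0.
Check each candidate in the original equation:
  y = 11: √(64) = 8, while -y + 3 = -8 — extraneous.
  y = 0: √(9) = 3, while -y + 3 = 3 — valid.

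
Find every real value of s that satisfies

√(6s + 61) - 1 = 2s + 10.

Isolate the radical: √(6s + 61) = 2s + 11.
Square both sides: 6s + 61 = (2s + 11)².
Expand and rearrange: 4s² + 38s + 60 = 0.
Solving gives s = -2 or s = -7.5.
Check each candidate in the original equation:
  s = -2: √(49) = 7, while 2s + 11 = 7 — valid.
  s = -7.5: √(16) = 4, while 2s + 11 = -4 — extraneous.

s = -2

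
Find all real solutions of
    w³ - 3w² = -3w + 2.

w = 2

Rearrange: w³ - 3w² + 3w - 2 = 0.
Possible rational roots are divisors of -2. Testing w = 2 gives 0, so (w - 2) is a factor.
Divide: w³ - 3w² + 3w - 2 = (w - 2)(w² - w + 1).
The quadratic w² - w + 1 has discriminant -3 < 0, so no further real roots.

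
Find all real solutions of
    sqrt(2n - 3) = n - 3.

n = 6

Square both sides: 2n - 3 = (n - 3)^2.
Expand and rearrange: n^2 - 8n + 12 = 0.
Solving gives n = 6 or n = 2.
Check each candidate in the original equation:
  n = 6: sqrt(9) = 3, while n - 3 = 3 — valid.
  n = 2: sqrt(1) = 1, while n - 3 = -1 — extraneous.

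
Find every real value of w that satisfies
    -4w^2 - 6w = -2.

w = -1.7808 or w = 0.2808

Rearrange to standard form: -4w^2 - 6w + 2 = 0.
Discriminant: (-6)^2 - 4*(-4)*2 = 68.
Quadratic formula: w = (6 +/- sqrt(68)) / (-8).
So w = -sqrt(17)/4 - 3/4 ~= -1.7808 or w = -3/4 + sqrt(17)/4 ~= 0.2808.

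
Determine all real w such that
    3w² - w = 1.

w = -0.4343 or w = 0.7676

Rearrange to standard form: 3w² - w - 1 = 0.
Discriminant: (-1)² − 4·3·(-1) = 13.
Quadratic formula: w = (1 ± √13) / 6.
So w = 1/6 + √(13)/6 ≈ 0.7676 or w = 1/6 - √(13)/6 ≈ -0.4343.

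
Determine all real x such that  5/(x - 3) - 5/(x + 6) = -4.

x = -4.5 or x = 1.5

Multiply both sides by (x - 3)(x + 6):
5(x + 6) - 5(x - 3) = -4(x - 3)(x + 6).
Expand and collect terms: -4x^2 - 12x + 27 = 0.
Factor or apply the quadratic formula: x = -4.5 or x = 1.5.
Neither value makes a denominator zero (x != 3, x != -6), so both are valid.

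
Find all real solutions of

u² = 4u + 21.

u = -3 or u = 7

Bring every term to one side: u² - 4u - 21 = 0.
Factor: (u + 3)(u - 7) = 0.
So u = -3 or u = 7.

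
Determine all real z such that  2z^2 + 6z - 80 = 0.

Factor: 2(z - 5)(z + 8) = 0.
So z = 5 or z = -8.

z = -8 or z = 5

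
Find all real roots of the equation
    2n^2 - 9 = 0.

Discriminant: (0)^2 - 4*2*(-9) = 72.
Quadratic formula: n = (0 +/- sqrt(72)) / 4.
So n = 3*sqrt(2)/2 ~= 2.1213 or n = -3*sqrt(2)/2 ~= -2.1213.

n = -2.1213 or n = 2.1213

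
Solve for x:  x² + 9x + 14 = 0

x = -7 or x = -2

Factor: (x + 7)(x + 2) = 0.
So x = -7 or x = -2.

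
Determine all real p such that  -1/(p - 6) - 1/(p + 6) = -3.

p = -5.6759 or p = 6.3426

Multiply both sides by (p - 6)(p + 6):
-(p + 6) - (p - 6) = -3(p - 6)(p + 6).
Expand and collect terms: -3p² + 2p + 108 = 0.
By the quadratic formula, p = (-2 ± √1300) / -6, so p ≈ -5.6759 or p ≈ 6.3426.
Neither value makes a denominator zero (p ≠ 6, p ≠ -6), so both are valid.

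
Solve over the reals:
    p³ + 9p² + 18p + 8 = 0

Possible rational roots are divisors of 8. Testing p = -2 gives 0, so (p + 2) is a factor.
Divide: p³ + 9p² + 18p + 8 = (p + 2)(p² + 7p + 4).
Apply the quadratic formula to p² + 7p + 4 = 0: p = (-7 ± √33)/2, i.e. p ≈ -0.6277 or p ≈ -6.3723.

p = -6.3723 or p = -2 or p = -0.6277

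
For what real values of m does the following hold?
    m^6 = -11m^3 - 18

m = -2.0801 or m = -1.2599

Let u = m^3. The equation becomes u^2 + 11u + 18 = 0.
Factor: (u + 9)(u + 2) = 0, so u = -9 or u = -2.
m^3 = -9 gives m = -(9)^(1/3) ~= -2.0801.
m^3 = -2 gives m = -(2)^(1/3) ~= -1.2599.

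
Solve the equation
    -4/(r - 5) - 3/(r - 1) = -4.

r = 1.5803 or r = 6.1697

Multiply both sides by (r - 5)(r - 1):
-4(r - 1) - 3(r - 5) = -4(r - 5)(r - 1).
Expand and collect terms: -4r² + 31r - 39 = 0.
By the quadratic formula, r = (-31 ± √337) / -8, so r ≈ 1.5803 or r ≈ 6.1697.
Neither value makes a denominator zero (r ≠ 5, r ≠ 1), so both are valid.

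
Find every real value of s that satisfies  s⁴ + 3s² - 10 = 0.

Let u = s². The equation becomes u² + 3u - 10 = 0.
Factor: (u + 5)(u - 2) = 0, so u = -5 or u = 2.
s² = -5 < 0 has no real solution.
s² = 2 gives s = ±√(2) ≈ ±1.4142.

s = -1.4142 or s = 1.4142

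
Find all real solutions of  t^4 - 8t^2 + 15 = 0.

t = -2.2361 or t = -1.7321 or t = 1.7321 or t = 2.2361

Let u = t^2. The equation becomes u^2 - 8u + 15 = 0.
Factor: (u - 5)(u - 3) = 0, so u = 5 or u = 3.
t^2 = 5 gives t = +/-sqrt(5) ~= +/-2.2361.
t^2 = 3 gives t = +/-sqrt(3) ~= +/-1.7321.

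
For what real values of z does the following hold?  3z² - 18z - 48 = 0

z = -2 or z = 8

Factor: 3(z - 8)(z + 2) = 0.
So z = 8 or z = -2.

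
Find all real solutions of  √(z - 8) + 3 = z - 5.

z = 8 or z = 9

Isolate the radical: √(z - 8) = z - 8.
Square both sides: z - 8 = (z - 8)².
Expand and rearrange: z² - 17z + 72 = 0.
Solving gives z = 9 or z = 8.
Check each candidate in the original equation:
  z = 9: √(1) = 1, while z - 8 = 1 — valid.
  z = 8: √(0) = 0, while z - 8 = 0 — valid.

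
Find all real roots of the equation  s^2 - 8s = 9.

s = -1 or s = 9

Bring every term to one side: s^2 - 8s - 9 = 0.
Factor: (s + 1)(s - 9) = 0.
So s = -1 or s = 9.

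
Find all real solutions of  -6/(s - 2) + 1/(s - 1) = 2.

s = 0 or s = 0.5

Multiply both sides by (s - 2)(s - 1):
-6(s - 1) + (s - 2) = 2(s - 2)(s - 1).
Expand and collect terms: 2s² - s = 0.
Factor or apply the quadratic formula: s = 0.5 or s = 0.
Neither value makes a denominator zero (s ≠ 2, s ≠ 1), so both are valid.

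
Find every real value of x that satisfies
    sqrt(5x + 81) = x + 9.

Square both sides: 5x + 81 = (x + 9)^2.
Expand and rearrange: x^2 + 13x = 0.
Solving gives x = 0 or x = -13.
Check each candidate in the original equation:
  x = 0: sqrt(81) = 9, while x + 9 = 9 — valid.
  x = -13: sqrt(16) = 4, while x + 9 = -4 — extraneous.

x = 0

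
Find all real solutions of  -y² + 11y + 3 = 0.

Discriminant: (11)² − 4·(-1)·3 = 133.
Quadratic formula: y = (-11 ± √133) / (-2).
So y = 11/2 - √(133)/2 ≈ -0.2663 or y = 11/2 + √(133)/2 ≈ 11.2663.

y = -0.2663 or y = 11.2663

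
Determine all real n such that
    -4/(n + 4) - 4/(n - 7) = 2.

n = -6.3523 or n = 5.3523

Multiply both sides by (n + 4)(n - 7):
-4(n - 7) - 4(n + 4) = 2(n + 4)(n - 7).
Expand and collect terms: 2n² + 2n - 68 = 0.
By the quadratic formula, n = (-2 ± √548) / 4, so n ≈ 5.3523 or n ≈ -6.3523.
Neither value makes a denominator zero (n ≠ -4, n ≠ 7), so both are valid.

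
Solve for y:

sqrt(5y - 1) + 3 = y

y = 10

Isolate the radical: sqrt(5y - 1) = y - 3.
Square both sides: 5y - 1 = (y - 3)^2.
Expand and rearrange: y^2 - 11y + 10 = 0.
Solving gives y = 10 or y = 1.
Check each candidate in the original equation:
  y = 10: sqrt(49) = 7, while y - 3 = 7 — valid.
  y = 1: sqrt(4) = 2, while y - 3 = -2 — extraneous.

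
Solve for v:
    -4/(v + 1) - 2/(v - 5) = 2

Multiply both sides by (v + 1)(v - 5):
-4(v - 5) - 2(v + 1) = 2(v + 1)(v - 5).
Expand and collect terms: 2v^2 - 2v - 28 = 0.
By the quadratic formula, v = (2 +/- sqrt(228)) / 4, so v ~= 4.2749 or v ~= -3.2749.
Neither value makes a denominator zero (v != -1, v != 5), so both are valid.

v = -3.2749 or v = 4.2749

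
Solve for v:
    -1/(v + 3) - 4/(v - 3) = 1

v = -5 or v = 0

Multiply both sides by (v + 3)(v - 3):
-(v - 3) - 4(v + 3) = (v + 3)(v - 3).
Expand and collect terms: v² + 5v = 0.
Factor or apply the quadratic formula: v = 0 or v = -5.
Neither value makes a denominator zero (v ≠ -3, v ≠ 3), so both are valid.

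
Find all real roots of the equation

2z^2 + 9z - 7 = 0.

z = -5.1762 or z = 0.6762

Discriminant: (9)^2 - 4*2*(-7) = 137.
Quadratic formula: z = (-9 +/- sqrt(137)) / 4.
So z = -9/4 + sqrt(137)/4 ~= 0.6762 or z = -sqrt(137)/4 - 9/4 ~= -5.1762.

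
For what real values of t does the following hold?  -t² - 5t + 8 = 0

t = -6.2749 or t = 1.2749

Discriminant: (-5)² − 4·(-1)·8 = 57.
Quadratic formula: t = (5 ± √57) / (-2).
So t = -√(57)/2 - 5/2 ≈ -6.2749 or t = -5/2 + √(57)/2 ≈ 1.2749.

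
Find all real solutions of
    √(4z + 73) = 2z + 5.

z = 2

Square both sides: 4z + 73 = (2z + 5)².
Expand and rearrange: 4z² + 16z - 48 = 0.
Solving gives z = 2 or z = -6.
Check each candidate in the original equation:
  z = 2: √(81) = 9, while 2z + 5 = 9 — valid.
  z = -6: √(49) = 7, while 2z + 5 = -7 — extraneous.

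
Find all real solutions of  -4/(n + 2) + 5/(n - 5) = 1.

Multiply both sides by (n + 2)(n - 5):
-4(n - 5) + 5(n + 2) = (n + 2)(n - 5).
Expand and collect terms: n^2 - 4n - 40 = 0.
By the quadratic formula, n = (4 +/- sqrt(176)) / 2, so n ~= 8.6332 or n ~= -4.6332.
Neither value makes a denominator zero (n != -2, n != 5), so both are valid.

n = -4.6332 or n = 8.6332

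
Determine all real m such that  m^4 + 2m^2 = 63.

Let u = m^2. The equation becomes u^2 + 2u - 63 = 0.
Factor: (u - 7)(u + 9) = 0, so u = 7 or u = -9.
m^2 = 7 gives m = +/-sqrt(7) ~= +/-2.6458.
m^2 = -9 < 0 has no real solution.

m = -2.6458 or m = 2.6458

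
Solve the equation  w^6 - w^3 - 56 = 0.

w = -1.9129 or w = 2

Let u = w^3. The equation becomes u^2 - u - 56 = 0.
Factor: (u + 7)(u - 8) = 0, so u = -7 or u = 8.
w^3 = -7 gives w = -(7)^(1/3) ~= -1.9129.
w^3 = 8 gives w = 2.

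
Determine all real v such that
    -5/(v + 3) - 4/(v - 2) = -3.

Multiply both sides by (v + 3)(v - 2):
-5(v - 2) - 4(v + 3) = -3(v + 3)(v - 2).
Expand and collect terms: -3v^2 + 6v + 20 = 0.
By the quadratic formula, v = (-6 +/- sqrt(276)) / -6, so v ~= -1.7689 or v ~= 3.7689.
Neither value makes a denominator zero (v != -3, v != 2), so both are valid.

v = -1.7689 or v = 3.7689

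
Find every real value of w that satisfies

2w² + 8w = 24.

Bring every term to one side: 2w² + 8w - 24 = 0.
Factor: 2(w + 6)(w - 2) = 0.
So w = -6 or w = 2.

w = -6 or w = 2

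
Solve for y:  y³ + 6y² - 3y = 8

Rearrange: y³ + 6y² - 3y - 8 = 0.
Possible rational roots are divisors of -8. Testing y = -1 gives 0, so (y + 1) is a factor.
Divide: y³ + 6y² - 3y - 8 = (y + 1)(y² + 5y - 8).
Apply the quadratic formula to y² + 5y - 8 = 0: y = (-5 ± √57)/2, i.e. y ≈ 1.2749 or y ≈ -6.2749.

y = -6.2749 or y = -1 or y = 1.2749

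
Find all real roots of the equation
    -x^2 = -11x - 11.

Rearrange to standard form: -x^2 + 11x + 11 = 0.
Discriminant: (11)^2 - 4*(-1)*11 = 165.
Quadratic formula: x = (-11 +/- sqrt(165)) / (-2).
So x = 11/2 - sqrt(165)/2 ~= -0.9226 or x = 11/2 + sqrt(165)/2 ~= 11.9226.

x = -0.9226 or x = 11.9226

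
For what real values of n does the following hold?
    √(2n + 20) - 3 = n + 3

n = -2

Isolate the radical: √(2n + 20) = n + 6.
Square both sides: 2n + 20 = (n + 6)².
Expand and rearrange: n² + 10n + 16 = 0.
Solving gives n = -2 or n = -8.
Check each candidate in the original equation:
  n = -2: √(16) = 4, while n + 6 = 4 — valid.
  n = -8: √(4) = 2, while n + 6 = -2 — extraneous.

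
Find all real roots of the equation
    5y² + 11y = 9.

y = -2.8349 or y = 0.6349

Rearrange to standard form: 5y² + 11y - 9 = 0.
Discriminant: (11)² − 4·5·(-9) = 301.
Quadratic formula: y = (-11 ± √301) / 10.
So y = -11/10 + √(301)/10 ≈ 0.6349 or y = -√(301)/10 - 11/10 ≈ -2.8349.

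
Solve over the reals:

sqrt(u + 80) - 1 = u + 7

Isolate the radical: sqrt(u + 80) = u + 8.
Square both sides: u + 80 = (u + 8)^2.
Expand and rearrange: u^2 + 15u - 16 = 0.
Solving gives u = 1 or u = -16.
Check each candidate in the original equation:
  u = 1: sqrt(81) = 9, while u + 8 = 9 — valid.
  u = -16: sqrt(64) = 8, while u + 8 = -8 — extraneous.

u = 1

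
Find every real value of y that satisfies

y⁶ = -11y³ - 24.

y = -2 or y = -1.4422

Let u = y³. The equation becomes u² + 11u + 24 = 0.
Factor: (u + 8)(u + 3) = 0, so u = -8 or u = -3.
y³ = -8 gives y = -2.
y³ = -3 gives y = -∛(3) ≈ -1.4422.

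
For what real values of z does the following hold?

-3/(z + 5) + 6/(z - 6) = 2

z = -6.204 or z = 8.704

Multiply both sides by (z + 5)(z - 6):
-3(z - 6) + 6(z + 5) = 2(z + 5)(z - 6).
Expand and collect terms: 2z² - 5z - 108 = 0.
By the quadratic formula, z = (5 ± √889) / 4, so z ≈ 8.704 or z ≈ -6.204.
Neither value makes a denominator zero (z ≠ -5, z ≠ 6), so both are valid.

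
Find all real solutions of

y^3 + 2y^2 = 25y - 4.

y = -6.1623 or y = 0.1623 or y = 4

Rearrange: y^3 + 2y^2 - 25y + 4 = 0.
Possible rational roots are divisors of 4. Testing y = 4 gives 0, so (y - 4) is a factor.
Divide: y^3 + 2y^2 - 25y + 4 = (y - 4)(y^2 + 6y - 1).
Apply the quadratic formula to y^2 + 6y - 1 = 0: y = (-6 +/- sqrt(40))/2, i.e. y ~= 0.1623 or y ~= -6.1623.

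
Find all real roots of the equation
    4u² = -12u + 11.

Rearrange to standard form: 4u² + 12u - 11 = 0.
Discriminant: (12)² − 4·4·(-11) = 320.
Quadratic formula: u = (-12 ± √320) / 8.
So u = -3/2 + √(5) ≈ 0.7361 or u = -√(5) - 3/2 ≈ -3.7361.

u = -3.7361 or u = 0.7361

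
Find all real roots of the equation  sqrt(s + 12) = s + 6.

Square both sides: s + 12 = (s + 6)^2.
Expand and rearrange: s^2 + 11s + 24 = 0.
Solving gives s = -3 or s = -8.
Check each candidate in the original equation:
  s = -3: sqrt(9) = 3, while s + 6 = 3 — valid.
  s = -8: sqrt(4) = 2, while s + 6 = -2 — extraneous.

s = -3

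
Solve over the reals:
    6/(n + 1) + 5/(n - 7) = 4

Multiply both sides by (n + 1)(n - 7):
6(n - 7) + 5(n + 1) = 4(n + 1)(n - 7).
Expand and collect terms: 4n^2 - 35n + 9 = 0.
By the quadratic formula, n = (35 +/- sqrt(1081)) / 8, so n ~= 8.4848 or n ~= 0.2652.
Neither value makes a denominator zero (n != -1, n != 7), so both are valid.

n = 0.2652 or n = 8.4848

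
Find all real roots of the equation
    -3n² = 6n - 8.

Rearrange to standard form: -3n² - 6n + 8 = 0.
Discriminant: (-6)² − 4·(-3)·8 = 132.
Quadratic formula: n = (6 ± √132) / (-6).
So n = -√(33)/3 - 1 ≈ -2.9149 or n = -1 + √(33)/3 ≈ 0.9149.

n = -2.9149 or n = 0.9149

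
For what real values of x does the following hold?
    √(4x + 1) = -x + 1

Square both sides: 4x + 1 = (-x + 1)².
Expand and rearrange: x² - 6x = 0.
Solving gives x = 6 or x = 0.
Check each candidate in the original equation:
  x = 6: √(25) = 5, while -x + 1 = -5 — extraneous.
  x = 0: √(1) = 1, while -x + 1 = 1 — valid.

x = 0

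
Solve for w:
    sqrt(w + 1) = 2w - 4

Square both sides: w + 1 = (2w - 4)^2.
Expand and rearrange: 4w^2 - 17w + 15 = 0.
Solving gives w = 3 or w = 1.25.
Check each candidate in the original equation:
  w = 3: sqrt(4) = 2, while 2w - 4 = 2 — valid.
  w = 1.25: sqrt(2.25) = 1.5, while 2w - 4 = -1.5 — extraneous.

w = 3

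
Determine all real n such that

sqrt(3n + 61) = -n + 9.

n = 1

Square both sides: 3n + 61 = (-n + 9)^2.
Expand and rearrange: n^2 - 21n + 20 = 0.
Solving gives n = 20 or n = 1.
Check each candidate in the original equation:
  n = 20: sqrt(121) = 11, while -n + 9 = -11 — extraneous.
  n = 1: sqrt(64) = 8, while -n + 9 = 8 — valid.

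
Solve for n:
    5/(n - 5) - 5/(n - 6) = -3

n = 4.1156 or n = 6.8844

Multiply both sides by (n - 5)(n - 6):
5(n - 6) - 5(n - 5) = -3(n - 5)(n - 6).
Expand and collect terms: -3n² + 33n - 85 = 0.
By the quadratic formula, n = (-33 ± √69) / -6, so n ≈ 4.1156 or n ≈ 6.8844.
Neither value makes a denominator zero (n ≠ 5, n ≠ 6), so both are valid.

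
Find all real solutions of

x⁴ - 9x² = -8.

x = -2.8284 or x = -1 or x = 1 or x = 2.8284

Let u = x². The equation becomes u² - 9u + 8 = 0.
Factor: (u - 1)(u - 8) = 0, so u = 1 or u = 8.
x² = 1 gives x = ±1.
x² = 8 gives x = ±2·√(2) ≈ ±2.8284.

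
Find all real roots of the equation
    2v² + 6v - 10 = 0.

v = -4.1926 or v = 1.1926

Discriminant: (6)² − 4·2·(-10) = 116.
Quadratic formula: v = (-6 ± √116) / 4.
So v = -3/2 + √(29)/2 ≈ 1.1926 or v = -√(29)/2 - 3/2 ≈ -4.1926.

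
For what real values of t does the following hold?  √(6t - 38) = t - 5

Square both sides: 6t - 38 = (t - 5)².
Expand and rearrange: t² - 16t + 63 = 0.
Solving gives t = 9 or t = 7.
Check each candidate in the original equation:
  t = 9: √(16) = 4, while t - 5 = 4 — valid.
  t = 7: √(4) = 2, while t - 5 = 2 — valid.

t = 7 or t = 9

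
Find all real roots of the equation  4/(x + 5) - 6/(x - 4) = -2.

Multiply both sides by (x + 5)(x - 4):
4(x - 4) - 6(x + 5) = -2(x + 5)(x - 4).
Expand and collect terms: -2x^2 + 86 = 0.
By the quadratic formula, x = (0 +/- sqrt(688)) / -4, so x ~= -6.5574 or x ~= 6.5574.
Neither value makes a denominator zero (x != -5, x != 4), so both are valid.

x = -6.5574 or x = 6.5574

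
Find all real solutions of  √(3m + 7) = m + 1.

Square both sides: 3m + 7 = (m + 1)².
Expand and rearrange: m² - m - 6 = 0.
Solving gives m = 3 or m = -2.
Check each candidate in the original equation:
  m = 3: √(16) = 4, while m + 1 = 4 — valid.
  m = -2: √(1) = 1, while m + 1 = -1 — extraneous.

m = 3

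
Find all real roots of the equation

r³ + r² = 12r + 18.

Rearrange: r³ + r² - 12r - 18 = 0.
Possible rational roots are divisors of -18. Testing r = -3 gives 0, so (r + 3) is a factor.
Divide: r³ + r² - 12r - 18 = (r + 3)(r² - 2r - 6).
Apply the quadratic formula to r² - 2r - 6 = 0: r = (2 ± √28)/2, i.e. r ≈ 3.6458 or r ≈ -1.6458.

r = -3 or r = -1.6458 or r = 3.6458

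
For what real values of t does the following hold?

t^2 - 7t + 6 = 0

t = 1 or t = 6

Factor: (t - 1)(t - 6) = 0.
So t = 1 or t = 6.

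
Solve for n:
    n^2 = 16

Bring every term to one side: n^2 - 16 = 0.
Factor: (n + 4)(n - 4) = 0.
So n = -4 or n = 4.

n = -4 or n = 4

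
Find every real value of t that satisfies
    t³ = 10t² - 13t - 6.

Rearrange: t³ - 10t² + 13t + 6 = 0.
Possible rational roots are divisors of 6. Testing t = 2 gives 0, so (t - 2) is a factor.
Divide: t³ - 10t² + 13t + 6 = (t - 2)(t² - 8t - 3).
Apply the quadratic formula to t² - 8t - 3 = 0: t = (8 ± √76)/2, i.e. t ≈ 8.3589 or t ≈ -0.3589.

t = -0.3589 or t = 2 or t = 8.3589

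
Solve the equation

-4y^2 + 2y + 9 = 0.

y = -1.2707 or y = 1.7707

Discriminant: (2)^2 - 4*(-4)*9 = 148.
Quadratic formula: y = (-2 +/- sqrt(148)) / (-8).
So y = 1/4 - sqrt(37)/4 ~= -1.2707 or y = 1/4 + sqrt(37)/4 ~= 1.7707.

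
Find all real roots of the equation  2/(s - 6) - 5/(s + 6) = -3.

Multiply both sides by (s - 6)(s + 6):
2(s + 6) - 5(s - 6) = -3(s - 6)(s + 6).
Expand and collect terms: -3s^2 + 3s + 66 = 0.
By the quadratic formula, s = (-3 +/- sqrt(801)) / -6, so s ~= -4.217 or s ~= 5.217.
Neither value makes a denominator zero (s != 6, s != -6), so both are valid.

s = -4.217 or s = 5.217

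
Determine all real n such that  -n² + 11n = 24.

Bring every term to one side: -n² + 11n - 24 = 0.
Factor: -1(n - 3)(n - 8) = 0.
So n = 3 or n = 8.

n = 3 or n = 8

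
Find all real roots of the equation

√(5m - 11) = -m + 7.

Square both sides: 5m - 11 = (-m + 7)².
Expand and rearrange: m² - 19m + 60 = 0.
Solving gives m = 15 or m = 4.
Check each candidate in the original equation:
  m = 15: √(64) = 8, while -m + 7 = -8 — extraneous.
  m = 4: √(9) = 3, while -m + 7 = 3 — valid.

m = 4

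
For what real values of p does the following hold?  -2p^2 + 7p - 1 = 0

p = 0.1492 or p = 3.3508

Discriminant: (7)^2 - 4*(-2)*(-1) = 41.
Quadratic formula: p = (-7 +/- sqrt(41)) / (-4).
So p = 7/4 - sqrt(41)/4 ~= 0.1492 or p = sqrt(41)/4 + 7/4 ~= 3.3508.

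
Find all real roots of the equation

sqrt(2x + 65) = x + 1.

Square both sides: 2x + 65 = (x + 1)^2.
Expand and rearrange: x^2 - 64 = 0.
Solving gives x = 8 or x = -8.
Check each candidate in the original equation:
  x = 8: sqrt(81) = 9, while x + 1 = 9 — valid.
  x = -8: sqrt(49) = 7, while x + 1 = -7 — extraneous.

x = 8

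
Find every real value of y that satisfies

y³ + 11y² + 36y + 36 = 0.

Possible rational roots are divisors of 36. Testing y = -3 gives 0, so (y + 3) is a factor.
Divide: y³ + 11y² + 36y + 36 = (y + 3)(y² + 8y + 12).
Factor the quadratic: y = -2 or y = -6.

y = -6 or y = -3 or y = -2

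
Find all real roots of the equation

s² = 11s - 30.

s = 5 or s = 6

Bring every term to one side: s² - 11s + 30 = 0.
Factor: (s - 6)(s - 5) = 0.
So s = 6 or s = 5.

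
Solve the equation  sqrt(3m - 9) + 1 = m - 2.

Isolate the radical: sqrt(3m - 9) = m - 3.
Square both sides: 3m - 9 = (m - 3)^2.
Expand and rearrange: m^2 - 9m + 18 = 0.
Solving gives m = 6 or m = 3.
Check each candidate in the original equation:
  m = 6: sqrt(9) = 3, while m - 3 = 3 — valid.
  m = 3: sqrt(0) = 0, while m - 3 = 0 — valid.

m = 3 or m = 6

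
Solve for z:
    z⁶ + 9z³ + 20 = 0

Let u = z³. The equation becomes u² + 9u + 20 = 0.
Factor: (u + 4)(u + 5) = 0, so u = -4 or u = -5.
z³ = -4 gives z = -∛(4) ≈ -1.5874.
z³ = -5 gives z = -∛(5) ≈ -1.71.

z = -1.71 or z = -1.5874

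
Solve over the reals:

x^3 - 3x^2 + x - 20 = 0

Possible rational roots are divisors of -20. Testing x = 4 gives 0, so (x - 4) is a factor.
Divide: x^3 - 3x^2 + x - 20 = (x - 4)(x^2 + x + 5).
The quadratic x^2 + x + 5 has discriminant -19 < 0, so no further real roots.

x = 4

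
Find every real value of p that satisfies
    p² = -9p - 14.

Bring every term to one side: p² + 9p + 14 = 0.
Factor: (p + 2)(p + 7) = 0.
So p = -2 or p = -7.

p = -7 or p = -2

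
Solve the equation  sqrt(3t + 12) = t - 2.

t = 8

Square both sides: 3t + 12 = (t - 2)^2.
Expand and rearrange: t^2 - 7t - 8 = 0.
Solving gives t = 8 or t = -1.
Check each candidate in the original equation:
  t = 8: sqrt(36) = 6, while t - 2 = 6 — valid.
  t = -1: sqrt(9) = 3, while t - 2 = -3 — extraneous.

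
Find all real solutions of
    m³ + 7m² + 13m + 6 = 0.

Possible rational roots are divisors of 6. Testing m = -2 gives 0, so (m + 2) is a factor.
Divide: m³ + 7m² + 13m + 6 = (m + 2)(m² + 5m + 3).
Apply the quadratic formula to m² + 5m + 3 = 0: m = (-5 ± √13)/2, i.e. m ≈ -0.6972 or m ≈ -4.3028.

m = -4.3028 or m = -2 or m = -0.6972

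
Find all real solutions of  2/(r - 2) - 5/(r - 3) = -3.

Multiply both sides by (r - 2)(r - 3):
2(r - 3) - 5(r - 2) = -3(r - 2)(r - 3).
Expand and collect terms: -3r² + 18r - 22 = 0.
By the quadratic formula, r = (-18 ± √60) / -6, so r ≈ 1.709 or r ≈ 4.291.
Neither value makes a denominator zero (r ≠ 2, r ≠ 3), so both are valid.

r = 1.709 or r = 4.291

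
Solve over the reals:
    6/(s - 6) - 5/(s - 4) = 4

s = 3.1845 or s = 7.0655

Multiply both sides by (s - 6)(s - 4):
6(s - 4) - 5(s - 6) = 4(s - 6)(s - 4).
Expand and collect terms: 4s^2 - 41s + 90 = 0.
By the quadratic formula, s = (41 +/- sqrt(241)) / 8, so s ~= 7.0655 or s ~= 3.1845.
Neither value makes a denominator zero (s != 6, s != 4), so both are valid.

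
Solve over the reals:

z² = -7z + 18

Bring every term to one side: z² + 7z - 18 = 0.
Factor: (z - 2)(z + 9) = 0.
So z = 2 or z = -9.

z = -9 or z = 2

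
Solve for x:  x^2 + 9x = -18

x = -6 or x = -3

Bring every term to one side: x^2 + 9x + 18 = 0.
Factor: (x + 6)(x + 3) = 0.
So x = -6 or x = -3.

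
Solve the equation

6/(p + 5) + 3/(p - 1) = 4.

p = -3.7062 or p = 1.9562

Multiply both sides by (p + 5)(p - 1):
6(p - 1) + 3(p + 5) = 4(p + 5)(p - 1).
Expand and collect terms: 4p^2 + 7p - 29 = 0.
By the quadratic formula, p = (-7 +/- sqrt(513)) / 8, so p ~= 1.9562 or p ~= -3.7062.
Neither value makes a denominator zero (p != -5, p != 1), so both are valid.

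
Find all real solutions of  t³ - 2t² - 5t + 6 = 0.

Possible rational roots are divisors of 6. Testing t = 3 gives 0, so (t - 3) is a factor.
Divide: t³ - 2t² - 5t + 6 = (t - 3)(t² + t - 2).
Factor the quadratic: t = 1 or t = -2.

t = -2 or t = 1 or t = 3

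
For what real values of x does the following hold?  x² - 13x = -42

Bring every term to one side: x² - 13x + 42 = 0.
Factor: (x - 7)(x - 6) = 0.
So x = 7 or x = 6.

x = 6 or x = 7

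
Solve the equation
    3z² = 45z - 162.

Bring every term to one side: 3z² - 45z + 162 = 0.
Factor: 3(z - 6)(z - 9) = 0.
So z = 6 or z = 9.

z = 6 or z = 9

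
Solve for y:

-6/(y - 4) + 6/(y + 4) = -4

Multiply both sides by (y - 4)(y + 4):
-6(y + 4) + 6(y - 4) = -4(y - 4)(y + 4).
Expand and collect terms: -4y² + 112 = 0.
By the quadratic formula, y = (0 ± √1792) / -8, so y ≈ -5.2915 or y ≈ 5.2915.
Neither value makes a denominator zero (y ≠ 4, y ≠ -4), so both are valid.

y = -5.2915 or y = 5.2915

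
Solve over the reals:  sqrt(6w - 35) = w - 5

Square both sides: 6w - 35 = (w - 5)^2.
Expand and rearrange: w^2 - 16w + 60 = 0.
Solving gives w = 10 or w = 6.
Check each candidate in the original equation:
  w = 10: sqrt(25) = 5, while w - 5 = 5 — valid.
  w = 6: sqrt(1) = 1, while w - 5 = 1 — valid.

w = 6 or w = 10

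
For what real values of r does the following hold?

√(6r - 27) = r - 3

Square both sides: 6r - 27 = (r - 3)².
Expand and rearrange: r² - 12r + 36 = 0.
This gives the repeated root r = 6.
Check in the original equation:
  r = 6: √(9) = 3, while r - 3 = 3 — valid.

r = 6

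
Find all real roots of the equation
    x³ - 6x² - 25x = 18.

Rearrange: x³ - 6x² - 25x - 18 = 0.
Possible rational roots are divisors of -18. Testing x = -2 gives 0, so (x + 2) is a factor.
Divide: x³ - 6x² - 25x - 18 = (x + 2)(x² - 8x - 9).
Factor the quadratic: x = 9 or x = -1.

x = -2 or x = -1 or x = 9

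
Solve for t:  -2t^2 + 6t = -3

Rearrange to standard form: -2t^2 + 6t + 3 = 0.
Discriminant: (6)^2 - 4*(-2)*3 = 60.
Quadratic formula: t = (-6 +/- sqrt(60)) / (-4).
So t = 3/2 - sqrt(15)/2 ~= -0.4365 or t = 3/2 + sqrt(15)/2 ~= 3.4365.

t = -0.4365 or t = 3.4365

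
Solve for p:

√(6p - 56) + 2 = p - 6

Isolate the radical: √(6p - 56) = p - 8.
Square both sides: 6p - 56 = (p - 8)².
Expand and rearrange: p² - 22p + 120 = 0.
Solving gives p = 12 or p = 10.
Check each candidate in the original equation:
  p = 12: √(16) = 4, while p - 8 = 4 — valid.
  p = 10: √(4) = 2, while p - 8 = 2 — valid.

p = 10 or p = 12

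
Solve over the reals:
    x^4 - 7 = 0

x = -1.6266 or x = 1.6266

Let u = x^2. The equation becomes u^2 - 7 = 0.
By the quadratic formula, u = sqrt(7) or u = -sqrt(7).
x^2 = sqrt(7) gives x = +/-7**(1/4) ~= +/-1.6266.
x^2 = -sqrt(7) < 0 has no real solution.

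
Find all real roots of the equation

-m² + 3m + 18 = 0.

Factor: -1(m + 3)(m - 6) = 0.
So m = -3 or m = 6.

m = -3 or m = 6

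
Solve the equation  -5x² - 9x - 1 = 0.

Discriminant: (-9)² − 4·(-5)·(-1) = 61.
Quadratic formula: x = (9 ± √61) / (-10).
So x = -9/10 - √(61)/10 ≈ -1.681 or x = -9/10 + √(61)/10 ≈ -0.119.

x = -1.681 or x = -0.119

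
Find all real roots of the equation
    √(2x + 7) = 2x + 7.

Square both sides: 2x + 7 = (2x + 7)².
Expand and rearrange: 4x² + 26x + 42 = 0.
Solving gives x = -3 or x = -3.5.
Check each candidate in the original equation:
  x = -3: √(1) = 1, while 2x + 7 = 1 — valid.
  x = -3.5: √(0) = 0, while 2x + 7 = 0 — valid.

x = -3.5 or x = -3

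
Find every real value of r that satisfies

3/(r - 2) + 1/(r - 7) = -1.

r = -1.4051 or r = 6.4051

Multiply both sides by (r - 2)(r - 7):
3(r - 7) + (r - 2) = -(r - 2)(r - 7).
Expand and collect terms: -r^2 + 5r + 9 = 0.
By the quadratic formula, r = (-5 +/- sqrt(61)) / -2, so r ~= -1.4051 or r ~= 6.4051.
Neither value makes a denominator zero (r != 2, r != 7), so both are valid.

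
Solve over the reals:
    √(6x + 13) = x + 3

Square both sides: 6x + 13 = (x + 3)².
Expand and rearrange: x² - 4 = 0.
Solving gives x = 2 or x = -2.
Check each candidate in the original equation:
  x = 2: √(25) = 5, while x + 3 = 5 — valid.
  x = -2: √(1) = 1, while x + 3 = 1 — valid.

x = -2 or x = 2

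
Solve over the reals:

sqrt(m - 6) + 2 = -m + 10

m = 7

Isolate the radical: sqrt(m - 6) = -m + 8.
Square both sides: m - 6 = (-m + 8)^2.
Expand and rearrange: m^2 - 17m + 70 = 0.
Solving gives m = 10 or m = 7.
Check each candidate in the original equation:
  m = 10: sqrt(4) = 2, while -m + 8 = -2 — extraneous.
  m = 7: sqrt(1) = 1, while -m + 8 = 1 — valid.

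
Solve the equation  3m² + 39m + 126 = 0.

m = -7 or m = -6

Factor: 3(m + 6)(m + 7) = 0.
So m = -6 or m = -7.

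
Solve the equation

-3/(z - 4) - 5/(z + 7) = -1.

Multiply both sides by (z - 4)(z + 7):
-3(z + 7) - 5(z - 4) = -(z - 4)(z + 7).
Expand and collect terms: -z² + 5z + 29 = 0.
By the quadratic formula, z = (-5 ± √141) / -2, so z ≈ -3.4372 or z ≈ 8.4372.
Neither value makes a denominator zero (z ≠ 4, z ≠ -7), so both are valid.

z = -3.4372 or z = 8.4372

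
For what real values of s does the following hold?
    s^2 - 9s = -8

s = 1 or s = 8

Bring every term to one side: s^2 - 9s + 8 = 0.
Factor: (s - 1)(s - 8) = 0.
So s = 1 or s = 8.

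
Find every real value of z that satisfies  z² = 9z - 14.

z = 2 or z = 7

Bring every term to one side: z² - 9z + 14 = 0.
Factor: (z - 2)(z - 7) = 0.
So z = 2 or z = 7.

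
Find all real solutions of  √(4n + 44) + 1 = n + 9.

n = -2

Isolate the radical: √(4n + 44) = n + 8.
Square both sides: 4n + 44 = (n + 8)².
Expand and rearrange: n² + 12n + 20 = 0.
Solving gives n = -2 or n = -10.
Check each candidate in the original equation:
  n = -2: √(36) = 6, while n + 8 = 6 — valid.
  n = -10: √(4) = 2, while n + 8 = -2 — extraneous.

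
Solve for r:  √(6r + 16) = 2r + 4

Square both sides: 6r + 16 = (2r + 4)².
Expand and rearrange: 4r² + 10r = 0.
Solving gives r = 0 or r = -2.5.
Check each candidate in the original equation:
  r = 0: √(16) = 4, while 2r + 4 = 4 — valid.
  r = -2.5: √(1) = 1, while 2r + 4 = -1 — extraneous.

r = 0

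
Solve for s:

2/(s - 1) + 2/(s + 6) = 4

Multiply both sides by (s - 1)(s + 6):
2(s + 6) + 2(s - 1) = 4(s - 1)(s + 6).
Expand and collect terms: 4s^2 + 16s - 34 = 0.
By the quadratic formula, s = (-16 +/- sqrt(800)) / 8, so s ~= 1.5355 or s ~= -5.5355.
Neither value makes a denominator zero (s != 1, s != -6), so both are valid.

s = -5.5355 or s = 1.5355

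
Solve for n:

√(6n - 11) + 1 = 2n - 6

Isolate the radical: √(6n - 11) = 2n - 7.
Square both sides: 6n - 11 = (2n - 7)².
Expand and rearrange: 4n² - 34n + 60 = 0.
Solving gives n = 6 or n = 2.5.
Check each candidate in the original equation:
  n = 6: √(25) = 5, while 2n - 7 = 5 — valid.
  n = 2.5: √(4) = 2, while 2n - 7 = -2 — extraneous.

n = 6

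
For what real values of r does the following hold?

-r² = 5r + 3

Rearrange to standard form: -r² - 5r - 3 = 0.
Discriminant: (-5)² − 4·(-1)·(-3) = 13.
Quadratic formula: r = (5 ± √13) / (-2).
So r = -5/2 - √(13)/2 ≈ -4.3028 or r = -5/2 + √(13)/2 ≈ -0.6972.

r = -4.3028 or r = -0.6972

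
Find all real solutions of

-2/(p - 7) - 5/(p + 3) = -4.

p = -1.8171 or p = 7.5671

Multiply both sides by (p - 7)(p + 3):
-2(p + 3) - 5(p - 7) = -4(p - 7)(p + 3).
Expand and collect terms: -4p² + 23p + 55 = 0.
By the quadratic formula, p = (-23 ± √1409) / -8, so p ≈ -1.8171 or p ≈ 7.5671.
Neither value makes a denominator zero (p ≠ 7, p ≠ -3), so both are valid.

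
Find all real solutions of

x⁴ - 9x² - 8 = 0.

x = -3.1329 or x = 3.1329

Let u = x². The equation becomes u² - 9u - 8 = 0.
By the quadratic formula, u = 9/2 + √(113)/2 or u = 9/2 - √(113)/2.
x² = 9/2 + √(113)/2 gives x = ±√(9/2 + √(113)/2) ≈ ±3.1329.
x² = 9/2 - √(113)/2 < 0 has no real solution.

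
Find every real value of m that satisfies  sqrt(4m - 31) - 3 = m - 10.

m = 8 or m = 10

Isolate the radical: sqrt(4m - 31) = m - 7.
Square both sides: 4m - 31 = (m - 7)^2.
Expand and rearrange: m^2 - 18m + 80 = 0.
Solving gives m = 10 or m = 8.
Check each candidate in the original equation:
  m = 10: sqrt(9) = 3, while m - 7 = 3 — valid.
  m = 8: sqrt(1) = 1, while m - 7 = 1 — valid.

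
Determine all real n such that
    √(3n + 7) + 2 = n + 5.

Isolate the radical: √(3n + 7) = n + 3.
Square both sides: 3n + 7 = (n + 3)².
Expand and rearrange: n² + 3n + 2 = 0.
Solving gives n = -1 or n = -2.
Check each candidate in the original equation:
  n = -1: √(4) = 2, while n + 3 = 2 — valid.
  n = -2: √(1) = 1, while n + 3 = 1 — valid.

n = -2 or n = -1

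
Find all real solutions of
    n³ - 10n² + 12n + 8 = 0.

n = -0.4721 or n = 2 or n = 8.4721

Possible rational roots are divisors of 8. Testing n = 2 gives 0, so (n - 2) is a factor.
Divide: n³ - 10n² + 12n + 8 = (n - 2)(n² - 8n - 4).
Apply the quadratic formula to n² - 8n - 4 = 0: n = (8 ± √80)/2, i.e. n ≈ 8.4721 or n ≈ -0.4721.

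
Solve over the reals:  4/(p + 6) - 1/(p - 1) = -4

Multiply both sides by (p + 6)(p - 1):
4(p - 1) - (p + 6) = -4(p + 6)(p - 1).
Expand and collect terms: -4p² - 23p + 34 = 0.
By the quadratic formula, p = (23 ± √1073) / -8, so p ≈ -6.9696 or p ≈ 1.2196.
Neither value makes a denominator zero (p ≠ -6, p ≠ 1), so both are valid.

p = -6.9696 or p = 1.2196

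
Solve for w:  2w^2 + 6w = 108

Bring every term to one side: 2w^2 + 6w - 108 = 0.
Factor: 2(w - 6)(w + 9) = 0.
So w = 6 or w = -9.

w = -9 or w = 6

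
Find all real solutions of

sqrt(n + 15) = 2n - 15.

Square both sides: n + 15 = (2n - 15)^2.
Expand and rearrange: 4n^2 - 61n + 210 = 0.
Solving gives n = 10 or n = 5.25.
Check each candidate in the original equation:
  n = 10: sqrt(25) = 5, while 2n - 15 = 5 — valid.
  n = 5.25: sqrt(20.25) = 4.5, while 2n - 15 = -4.5 — extraneous.

n = 10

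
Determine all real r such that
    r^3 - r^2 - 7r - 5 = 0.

r = -1.4495 or r = -1 or r = 3.4495

Possible rational roots are divisors of -5. Testing r = -1 gives 0, so (r + 1) is a factor.
Divide: r^3 - r^2 - 7r - 5 = (r + 1)(r^2 - 2r - 5).
Apply the quadratic formula to r^2 - 2r - 5 = 0: r = (2 +/- sqrt(24))/2, i.e. r ~= 3.4495 or r ~= -1.4495.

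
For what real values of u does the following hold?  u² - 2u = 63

u = -7 or u = 9

Bring every term to one side: u² - 2u - 63 = 0.
Factor: (u - 9)(u + 7) = 0.
So u = 9 or u = -7.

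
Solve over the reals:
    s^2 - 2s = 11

s = -2.4641 or s = 4.4641

Rearrange to standard form: s^2 - 2s - 11 = 0.
Discriminant: (-2)^2 - 4*1*(-11) = 48.
Quadratic formula: s = (2 +/- sqrt(48)) / 2.
So s = 1 + 2*sqrt(3) ~= 4.4641 or s = 1 - 2*sqrt(3) ~= -2.4641.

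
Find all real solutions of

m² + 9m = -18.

m = -6 or m = -3

Bring every term to one side: m² + 9m + 18 = 0.
Factor: (m + 6)(m + 3) = 0.
So m = -6 or m = -3.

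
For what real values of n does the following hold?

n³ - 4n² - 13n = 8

n = -1.2749 or n = -1 or n = 6.2749

Rearrange: n³ - 4n² - 13n - 8 = 0.
Possible rational roots are divisors of -8. Testing n = -1 gives 0, so (n + 1) is a factor.
Divide: n³ - 4n² - 13n - 8 = (n + 1)(n² - 5n - 8).
Apply the quadratic formula to n² - 5n - 8 = 0: n = (5 ± √57)/2, i.e. n ≈ 6.2749 or n ≈ -1.2749.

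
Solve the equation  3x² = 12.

x = -2 or x = 2

Bring every term to one side: 3x² - 12 = 0.
Factor: 3(x - 2)(x + 2) = 0.
So x = 2 or x = -2.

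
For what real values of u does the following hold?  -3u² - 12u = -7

Rearrange to standard form: -3u² - 12u + 7 = 0.
Discriminant: (-12)² − 4·(-3)·7 = 228.
Quadratic formula: u = (12 ± √228) / (-6).
So u = -√(57)/3 - 2 ≈ -4.5166 or u = -2 + √(57)/3 ≈ 0.5166.

u = -4.5166 or u = 0.5166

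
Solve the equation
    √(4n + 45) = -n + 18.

Square both sides: 4n + 45 = (-n + 18)².
Expand and rearrange: n² - 40n + 279 = 0.
Solving gives n = 31 or n = 9.
Check each candidate in the original equation:
  n = 31: √(169) = 13, while -n + 18 = -13 — extraneous.
  n = 9: √(81) = 9, while -n + 18 = 9 — valid.

n = 9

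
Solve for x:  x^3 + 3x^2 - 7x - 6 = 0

Possible rational roots are divisors of -6. Testing x = 2 gives 0, so (x - 2) is a factor.
Divide: x^3 + 3x^2 - 7x - 6 = (x - 2)(x^2 + 5x + 3).
Apply the quadratic formula to x^2 + 5x + 3 = 0: x = (-5 +/- sqrt(13))/2, i.e. x ~= -0.6972 or x ~= -4.3028.

x = -4.3028 or x = -0.6972 or x = 2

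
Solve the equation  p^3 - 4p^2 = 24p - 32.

Rearrange: p^3 - 4p^2 - 24p + 32 = 0.
Possible rational roots are divisors of 32. Testing p = -4 gives 0, so (p + 4) is a factor.
Divide: p^3 - 4p^2 - 24p + 32 = (p + 4)(p^2 - 8p + 8).
Apply the quadratic formula to p^2 - 8p + 8 = 0: p = (8 +/- sqrt(32))/2, i.e. p ~= 6.8284 or p ~= 1.1716.

p = -4 or p = 1.1716 or p = 6.8284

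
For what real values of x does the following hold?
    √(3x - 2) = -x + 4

x = 2

Square both sides: 3x - 2 = (-x + 4)².
Expand and rearrange: x² - 11x + 18 = 0.
Solving gives x = 9 or x = 2.
Check each candidate in the original equation:
  x = 9: √(25) = 5, while -x + 4 = -5 — extraneous.
  x = 2: √(4) = 2, while -x + 4 = 2 — valid.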